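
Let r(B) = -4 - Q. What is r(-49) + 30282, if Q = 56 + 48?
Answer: 30174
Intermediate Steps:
Q = 104
r(B) = -108 (r(B) = -4 - 1*104 = -4 - 104 = -108)
r(-49) + 30282 = -108 + 30282 = 30174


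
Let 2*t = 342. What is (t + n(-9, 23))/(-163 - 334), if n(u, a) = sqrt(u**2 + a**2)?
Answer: -171/497 - sqrt(610)/497 ≈ -0.39376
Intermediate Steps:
t = 171 (t = (1/2)*342 = 171)
n(u, a) = sqrt(a**2 + u**2)
(t + n(-9, 23))/(-163 - 334) = (171 + sqrt(23**2 + (-9)**2))/(-163 - 334) = (171 + sqrt(529 + 81))/(-497) = (171 + sqrt(610))*(-1/497) = -171/497 - sqrt(610)/497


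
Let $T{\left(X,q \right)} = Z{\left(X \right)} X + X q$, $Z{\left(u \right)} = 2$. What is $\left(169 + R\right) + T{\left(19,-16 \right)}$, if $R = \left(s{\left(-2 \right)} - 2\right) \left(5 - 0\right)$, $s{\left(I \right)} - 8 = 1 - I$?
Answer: $-52$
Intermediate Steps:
$T{\left(X,q \right)} = 2 X + X q$
$s{\left(I \right)} = 9 - I$ ($s{\left(I \right)} = 8 - \left(-1 + I\right) = 9 - I$)
$R = 45$ ($R = \left(\left(9 - -2\right) - 2\right) \left(5 - 0\right) = \left(\left(9 + 2\right) - 2\right) \left(5 + 0\right) = \left(11 - 2\right) 5 = 9 \cdot 5 = 45$)
$\left(169 + R\right) + T{\left(19,-16 \right)} = \left(169 + 45\right) + 19 \left(2 - 16\right) = 214 + 19 \left(-14\right) = 214 - 266 = -52$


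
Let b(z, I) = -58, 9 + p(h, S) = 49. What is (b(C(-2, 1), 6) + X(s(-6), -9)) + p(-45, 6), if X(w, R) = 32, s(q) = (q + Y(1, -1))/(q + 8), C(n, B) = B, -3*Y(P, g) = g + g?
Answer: 14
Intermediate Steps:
p(h, S) = 40 (p(h, S) = -9 + 49 = 40)
Y(P, g) = -2*g/3 (Y(P, g) = -(g + g)/3 = -2*g/3)
s(q) = (⅔ + q)/(8 + q) (s(q) = (q - ⅔*(-1))/(q + 8) = (q + ⅔)/(8 + q) = (⅔ + q)/(8 + q))
(b(C(-2, 1), 6) + X(s(-6), -9)) + p(-45, 6) = (-58 + 32) + 40 = -26 + 40 = 14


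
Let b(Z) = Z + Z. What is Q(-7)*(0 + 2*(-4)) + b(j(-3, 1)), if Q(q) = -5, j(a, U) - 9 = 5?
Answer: 68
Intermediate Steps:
j(a, U) = 14 (j(a, U) = 9 + 5 = 14)
b(Z) = 2*Z
Q(-7)*(0 + 2*(-4)) + b(j(-3, 1)) = -5*(0 + 2*(-4)) + 2*14 = -5*(0 - 8) + 28 = -5*(-8) + 28 = 40 + 28 = 68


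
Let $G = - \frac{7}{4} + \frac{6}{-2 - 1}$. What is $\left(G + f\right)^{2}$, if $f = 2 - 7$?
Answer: $\frac{1225}{16} \approx 76.563$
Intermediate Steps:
$G = - \frac{15}{4}$ ($G = \left(-7\right) \frac{1}{4} + \frac{6}{-3} = - \frac{7}{4} + 6 \left(- \frac{1}{3}\right) = - \frac{7}{4} - 2 = - \frac{15}{4} \approx -3.75$)
$f = -5$ ($f = 2 - 7 = -5$)
$\left(G + f\right)^{2} = \left(- \frac{15}{4} - 5\right)^{2} = \left(- \frac{35}{4}\right)^{2} = \frac{1225}{16}$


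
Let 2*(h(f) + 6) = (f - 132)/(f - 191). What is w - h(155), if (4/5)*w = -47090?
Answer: -4237645/72 ≈ -58856.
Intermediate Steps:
h(f) = -6 + (-132 + f)/(2*(-191 + f)) (h(f) = -6 + ((f - 132)/(f - 191))/2 = -6 + ((-132 + f)/(-191 + f))/2 = -6 + (-132 + f)/(2*(-191 + f)))
w = -117725/2 (w = (5/4)*(-47090) = -117725/2 ≈ -58863.)
w - h(155) = -117725/2 - (2160 - 11*155)/(2*(-191 + 155)) = -117725/2 - (2160 - 1705)/(2*(-36)) = -117725/2 - (-1)*455/(2*36) = -117725/2 - 1*(-455/72) = -117725/2 + 455/72 = -4237645/72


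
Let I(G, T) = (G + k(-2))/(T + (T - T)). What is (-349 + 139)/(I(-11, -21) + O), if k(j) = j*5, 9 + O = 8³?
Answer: -5/12 ≈ -0.41667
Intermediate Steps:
O = 503 (O = -9 + 8³ = -9 + 512 = 503)
k(j) = 5*j
I(G, T) = (-10 + G)/T (I(G, T) = (G + 5*(-2))/(T + (T - T)) = (G - 10)/(T + 0) = (-10 + G)/T)
(-349 + 139)/(I(-11, -21) + O) = (-349 + 139)/((-10 - 11)/(-21) + 503) = -210/(-1/21*(-21) + 503) = -210/(1 + 503) = -210/504 = -210*1/504 = -5/12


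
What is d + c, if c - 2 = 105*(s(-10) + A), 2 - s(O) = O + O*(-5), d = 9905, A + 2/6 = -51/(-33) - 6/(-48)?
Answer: 533051/88 ≈ 6057.4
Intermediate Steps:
A = 353/264 (A = -1/3 + (-51/(-33) - 6/(-48)) = -1/3 + (-51*(-1/33) - 6*(-1/48)) = -1/3 + (17/11 + 1/8) = -1/3 + 147/88 = 353/264 ≈ 1.3371)
s(O) = 2 + 4*O (s(O) = 2 - (O + O*(-5)) = 2 - (O - 5*O) = 2 - (-4)*O = 2 + 4*O)
c = -338589/88 (c = 2 + 105*((2 + 4*(-10)) + 353/264) = 2 + 105*((2 - 40) + 353/264) = 2 + 105*(-38 + 353/264) = 2 + 105*(-9679/264) = 2 - 338765/88 = -338589/88 ≈ -3847.6)
d + c = 9905 - 338589/88 = 533051/88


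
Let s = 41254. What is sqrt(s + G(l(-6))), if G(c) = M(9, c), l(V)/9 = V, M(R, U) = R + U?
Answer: 203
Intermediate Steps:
l(V) = 9*V
G(c) = 9 + c
sqrt(s + G(l(-6))) = sqrt(41254 + (9 + 9*(-6))) = sqrt(41254 + (9 - 54)) = sqrt(41254 - 45) = sqrt(41209) = 203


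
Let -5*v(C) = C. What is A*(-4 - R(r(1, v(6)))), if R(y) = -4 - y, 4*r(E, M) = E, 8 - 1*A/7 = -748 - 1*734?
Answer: 5215/2 ≈ 2607.5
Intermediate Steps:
v(C) = -C/5
A = 10430 (A = 56 - 7*(-748 - 1*734) = 56 - 7*(-748 - 734) = 56 - 7*(-1482) = 56 + 10374 = 10430)
r(E, M) = E/4
A*(-4 - R(r(1, v(6)))) = 10430*(-4 - (-4 - 1/4)) = 10430*(-4 - 1*(-17/4)) = 10430*(-4 + 17/4) = 10430*(1/4) = 5215/2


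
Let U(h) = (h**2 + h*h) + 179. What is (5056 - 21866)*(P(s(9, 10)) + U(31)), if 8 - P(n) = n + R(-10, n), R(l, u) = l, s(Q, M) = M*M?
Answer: -33939390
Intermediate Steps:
s(Q, M) = M**2
U(h) = 179 + 2*h**2 (U(h) = (h**2 + h**2) + 179 = 2*h**2 + 179 = 179 + 2*h**2)
P(n) = 18 - n (P(n) = 8 - (n - 10) = 8 - (-10 + n) = 8 + (10 - n) = 18 - n)
(5056 - 21866)*(P(s(9, 10)) + U(31)) = (5056 - 21866)*((18 - 1*10**2) + (179 + 2*31**2)) = -16810*((18 - 1*100) + (179 + 2*961)) = -16810*((18 - 100) + (179 + 1922)) = -16810*(-82 + 2101) = -16810*2019 = -33939390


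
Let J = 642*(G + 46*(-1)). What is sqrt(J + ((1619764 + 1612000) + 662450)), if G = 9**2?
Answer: 2*sqrt(979171) ≈ 1979.1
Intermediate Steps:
G = 81
J = 22470 (J = 642*(81 + 46*(-1)) = 642*(81 - 46) = 642*35 = 22470)
sqrt(J + ((1619764 + 1612000) + 662450)) = sqrt(22470 + ((1619764 + 1612000) + 662450)) = sqrt(22470 + (3231764 + 662450)) = sqrt(22470 + 3894214) = sqrt(3916684) = 2*sqrt(979171)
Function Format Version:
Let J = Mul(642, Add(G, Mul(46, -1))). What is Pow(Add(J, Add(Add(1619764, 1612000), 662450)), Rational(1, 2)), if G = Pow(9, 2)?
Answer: Mul(2, Pow(979171, Rational(1, 2))) ≈ 1979.1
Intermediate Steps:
G = 81
J = 22470 (J = Mul(642, Add(81, Mul(46, -1))) = Mul(642, Add(81, -46)) = Mul(642, 35) = 22470)
Pow(Add(J, Add(Add(1619764, 1612000), 662450)), Rational(1, 2)) = Pow(Add(22470, Add(Add(1619764, 1612000), 662450)), Rational(1, 2)) = Pow(Add(22470, Add(3231764, 662450)), Rational(1, 2)) = Pow(Add(22470, 3894214), Rational(1, 2)) = Pow(3916684, Rational(1, 2)) = Mul(2, Pow(979171, Rational(1, 2)))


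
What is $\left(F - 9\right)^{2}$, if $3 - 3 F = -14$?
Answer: $\frac{100}{9} \approx 11.111$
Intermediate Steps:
$F = \frac{17}{3}$ ($F = 1 - - \frac{14}{3} = 1 + \frac{14}{3} = \frac{17}{3} \approx 5.6667$)
$\left(F - 9\right)^{2} = \left(\frac{17}{3} - 9\right)^{2} = \left(- \frac{10}{3}\right)^{2} = \frac{100}{9}$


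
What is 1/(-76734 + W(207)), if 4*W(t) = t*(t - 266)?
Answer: -4/319149 ≈ -1.2533e-5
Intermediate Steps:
W(t) = t*(-266 + t)/4 (W(t) = (t*(t - 266))/4 = (t*(-266 + t))/4 = t*(-266 + t)/4)
1/(-76734 + W(207)) = 1/(-76734 + (1/4)*207*(-266 + 207)) = 1/(-76734 + (1/4)*207*(-59)) = 1/(-76734 - 12213/4) = 1/(-319149/4) = -4/319149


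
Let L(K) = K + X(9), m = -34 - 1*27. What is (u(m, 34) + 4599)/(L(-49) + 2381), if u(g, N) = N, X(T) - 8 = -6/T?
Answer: 13899/7018 ≈ 1.9805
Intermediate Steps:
m = -61 (m = -34 - 27 = -61)
X(T) = 8 - 6/T
L(K) = 22/3 + K (L(K) = K + (8 - 6/9) = K + (8 - 6*⅑) = K + (8 - ⅔) = K + 22/3 = 22/3 + K)
(u(m, 34) + 4599)/(L(-49) + 2381) = (34 + 4599)/((22/3 - 49) + 2381) = 4633/(-125/3 + 2381) = 4633/(7018/3) = 4633*(3/7018) = 13899/7018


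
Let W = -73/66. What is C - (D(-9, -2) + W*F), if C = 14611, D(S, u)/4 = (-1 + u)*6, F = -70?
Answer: 481984/33 ≈ 14606.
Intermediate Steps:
W = -73/66 (W = -73*1/66 = -73/66 ≈ -1.1061)
D(S, u) = -24 + 24*u (D(S, u) = 4*((-1 + u)*6) = 4*(-6 + 6*u) = -24 + 24*u)
C - (D(-9, -2) + W*F) = 14611 - ((-24 + 24*(-2)) - 73/66*(-70)) = 14611 - ((-24 - 48) + 2555/33) = 14611 - (-72 + 2555/33) = 14611 - 1*179/33 = 14611 - 179/33 = 481984/33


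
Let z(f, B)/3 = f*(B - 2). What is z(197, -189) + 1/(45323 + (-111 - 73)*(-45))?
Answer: -6050760242/53603 ≈ -1.1288e+5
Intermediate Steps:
z(f, B) = 3*f*(-2 + B) (z(f, B) = 3*(f*(B - 2)) = 3*(f*(-2 + B)) = 3*f*(-2 + B))
z(197, -189) + 1/(45323 + (-111 - 73)*(-45)) = 3*197*(-2 - 189) + 1/(45323 + (-111 - 73)*(-45)) = 3*197*(-191) + 1/(45323 - 184*(-45)) = -112881 + 1/(45323 + 8280) = -112881 + 1/53603 = -6050760242/53603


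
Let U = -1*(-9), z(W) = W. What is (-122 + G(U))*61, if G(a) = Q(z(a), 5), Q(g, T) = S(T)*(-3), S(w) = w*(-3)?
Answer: -4697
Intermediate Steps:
S(w) = -3*w
U = 9
Q(g, T) = 9*T (Q(g, T) = -3*T*(-3) = 9*T)
G(a) = 45 (G(a) = 9*5 = 45)
(-122 + G(U))*61 = (-122 + 45)*61 = -77*61 = -4697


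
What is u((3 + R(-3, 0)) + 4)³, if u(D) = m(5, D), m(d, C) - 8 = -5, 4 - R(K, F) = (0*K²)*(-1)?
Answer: 27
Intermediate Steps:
R(K, F) = 4 (R(K, F) = 4 - 0*K²*(-1) = 4 - 0*(-1) = 4 - 1*0 = 4 + 0 = 4)
m(d, C) = 3 (m(d, C) = 8 - 5 = 3)
u(D) = 3
u((3 + R(-3, 0)) + 4)³ = 3³ = 27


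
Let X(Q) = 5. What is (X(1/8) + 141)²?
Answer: 21316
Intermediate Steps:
(X(1/8) + 141)² = (5 + 141)² = 146² = 21316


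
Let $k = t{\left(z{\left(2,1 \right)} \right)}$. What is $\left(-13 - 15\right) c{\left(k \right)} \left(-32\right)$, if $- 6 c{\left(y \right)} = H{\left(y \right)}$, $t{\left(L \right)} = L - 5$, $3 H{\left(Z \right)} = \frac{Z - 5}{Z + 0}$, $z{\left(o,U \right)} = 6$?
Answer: $\frac{1792}{9} \approx 199.11$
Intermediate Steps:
$H{\left(Z \right)} = \frac{-5 + Z}{3 Z}$ ($H{\left(Z \right)} = \frac{\left(Z - 5\right) \frac{1}{Z + 0}}{3} = \frac{\left(-5 + Z\right) \frac{1}{Z}}{3} = \frac{\frac{1}{Z} \left(-5 + Z\right)}{3} = \frac{-5 + Z}{3 Z}$)
$t{\left(L \right)} = -5 + L$
$k = 1$ ($k = -5 + 6 = 1$)
$c{\left(y \right)} = - \frac{-5 + y}{18 y}$ ($c{\left(y \right)} = - \frac{\frac{1}{3} \frac{1}{y} \left(-5 + y\right)}{6} = - \frac{-5 + y}{18 y}$)
$\left(-13 - 15\right) c{\left(k \right)} \left(-32\right) = \left(-13 - 15\right) \frac{5 - 1}{18 \cdot 1} \left(-32\right) = \left(-13 - 15\right) \frac{1}{18} \cdot 1 \left(5 - 1\right) \left(-32\right) = - 28 \cdot \frac{1}{18} \cdot 1 \cdot 4 \left(-32\right) = \left(-28\right) \frac{2}{9} \left(-32\right) = \left(- \frac{56}{9}\right) \left(-32\right) = \frac{1792}{9}$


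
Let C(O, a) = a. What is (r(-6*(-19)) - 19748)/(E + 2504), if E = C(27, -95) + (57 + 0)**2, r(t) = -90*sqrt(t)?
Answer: -9874/2829 - 15*sqrt(114)/943 ≈ -3.6601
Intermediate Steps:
E = 3154 (E = -95 + (57 + 0)**2 = -95 + 57**2 = -95 + 3249 = 3154)
(r(-6*(-19)) - 19748)/(E + 2504) = (-90*sqrt(114) - 19748)/(3154 + 2504) = (-90*sqrt(114) - 19748)/5658 = (-19748 - 90*sqrt(114))*(1/5658) = -9874/2829 - 15*sqrt(114)/943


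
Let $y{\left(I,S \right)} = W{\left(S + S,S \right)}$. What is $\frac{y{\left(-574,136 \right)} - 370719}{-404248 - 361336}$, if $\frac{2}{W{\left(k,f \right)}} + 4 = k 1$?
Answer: $\frac{49676345}{102588256} \approx 0.48423$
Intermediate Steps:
$W{\left(k,f \right)} = \frac{2}{-4 + k}$ ($W{\left(k,f \right)} = \frac{2}{-4 + k 1} = \frac{2}{-4 + k}$)
$y{\left(I,S \right)} = \frac{2}{-4 + 2 S}$ ($y{\left(I,S \right)} = \frac{2}{-4 + \left(S + S\right)} = \frac{2}{-4 + 2 S}$)
$\frac{y{\left(-574,136 \right)} - 370719}{-404248 - 361336} = \frac{\frac{1}{-2 + 136} - 370719}{-404248 - 361336} = \frac{\frac{1}{134} - 370719}{-765584} = \left(\frac{1}{134} - 370719\right) \left(- \frac{1}{765584}\right) = \left(- \frac{49676345}{134}\right) \left(- \frac{1}{765584}\right) = \frac{49676345}{102588256}$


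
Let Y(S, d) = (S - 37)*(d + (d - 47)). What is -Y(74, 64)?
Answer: -2997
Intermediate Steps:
Y(S, d) = (-47 + 2*d)*(-37 + S) (Y(S, d) = (-37 + S)*(d + (-47 + d)) = (-37 + S)*(-47 + 2*d) = (-47 + 2*d)*(-37 + S))
-Y(74, 64) = -(1739 - 74*64 - 47*74 + 2*74*64) = -(1739 - 4736 - 3478 + 9472) = -1*2997 = -2997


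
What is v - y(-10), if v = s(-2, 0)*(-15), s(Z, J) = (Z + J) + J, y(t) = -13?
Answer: 43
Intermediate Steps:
s(Z, J) = Z + 2*J (s(Z, J) = (J + Z) + J = Z + 2*J)
v = 30 (v = (-2 + 2*0)*(-15) = (-2 + 0)*(-15) = -2*(-15) = 30)
v - y(-10) = 30 - 1*(-13) = 30 + 13 = 43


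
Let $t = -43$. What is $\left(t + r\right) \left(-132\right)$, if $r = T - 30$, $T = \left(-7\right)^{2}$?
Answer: $3168$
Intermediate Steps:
$T = 49$
$r = 19$ ($r = 49 - 30 = 19$)
$\left(t + r\right) \left(-132\right) = \left(-43 + 19\right) \left(-132\right) = \left(-24\right) \left(-132\right) = 3168$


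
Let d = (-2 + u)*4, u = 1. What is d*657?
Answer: -2628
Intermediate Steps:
d = -4 (d = (-2 + 1)*4 = -1*4 = -4)
d*657 = -4*657 = -2628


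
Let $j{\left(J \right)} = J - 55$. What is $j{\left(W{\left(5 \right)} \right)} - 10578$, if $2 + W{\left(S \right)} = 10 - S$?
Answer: $-10630$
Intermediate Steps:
$W{\left(S \right)} = 8 - S$ ($W{\left(S \right)} = -2 - \left(-10 + S\right) = 8 - S$)
$j{\left(J \right)} = -55 + J$
$j{\left(W{\left(5 \right)} \right)} - 10578 = \left(-55 + \left(8 - 5\right)\right) - 10578 = \left(-55 + 3\right) - 10578 = -52 - 10578 = -10630$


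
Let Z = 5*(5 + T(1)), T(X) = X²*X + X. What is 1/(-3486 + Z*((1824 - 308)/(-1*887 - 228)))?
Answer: -223/787990 ≈ -0.00028300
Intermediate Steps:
T(X) = X + X³ (T(X) = X³ + X = X + X³)
Z = 35 (Z = 5*(5 + (1 + 1³)) = 5*(5 + (1 + 1)) = 5*(5 + 2) = 5*7 = 35)
1/(-3486 + Z*((1824 - 308)/(-1*887 - 228))) = 1/(-3486 + 35*((1824 - 308)/(-1*887 - 228))) = 1/(-3486 + 35*(1516/(-887 - 228))) = 1/(-3486 + 35*(1516/(-1115))) = 1/(-3486 + 35*(1516*(-1/1115))) = 1/(-3486 + 35*(-1516/1115)) = 1/(-3486 - 10612/223) = 1/(-787990/223) = -223/787990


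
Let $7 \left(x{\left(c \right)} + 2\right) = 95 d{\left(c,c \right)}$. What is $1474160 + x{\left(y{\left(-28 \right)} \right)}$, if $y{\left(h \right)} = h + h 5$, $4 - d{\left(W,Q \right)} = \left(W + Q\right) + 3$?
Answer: $\frac{10351121}{7} \approx 1.4787 \cdot 10^{6}$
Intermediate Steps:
$d{\left(W,Q \right)} = 1 - Q - W$ ($d{\left(W,Q \right)} = 4 - \left(\left(W + Q\right) + 3\right) = 4 - \left(\left(Q + W\right) + 3\right) = 4 - \left(3 + Q + W\right) = 1 - Q - W$)
$y{\left(h \right)} = 6 h$ ($y{\left(h \right)} = h + 5 h = 6 h$)
$x{\left(c \right)} = \frac{81}{7} - \frac{190 c}{7}$ ($x{\left(c \right)} = -2 + \frac{95 \left(1 - c - c\right)}{7} = -2 + \frac{95 \left(1 - 2 c\right)}{7} = -2 + \frac{95 - 190 c}{7} = -2 - \left(- \frac{95}{7} + \frac{190 c}{7}\right) = \frac{81}{7} - \frac{190 c}{7}$)
$1474160 + x{\left(y{\left(-28 \right)} \right)} = 1474160 - \left(- \frac{81}{7} + \frac{190 \cdot 6 \left(-28\right)}{7}\right) = 1474160 + \left(\frac{81}{7} - -4560\right) = 1474160 + \left(\frac{81}{7} + 4560\right) = 1474160 + \frac{32001}{7} = \frac{10351121}{7}$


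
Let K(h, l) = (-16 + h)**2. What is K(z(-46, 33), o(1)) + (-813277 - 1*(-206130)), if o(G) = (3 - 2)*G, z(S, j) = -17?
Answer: -606058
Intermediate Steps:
o(G) = G (o(G) = 1*G = G)
K(z(-46, 33), o(1)) + (-813277 - 1*(-206130)) = (-16 - 17)**2 + (-813277 - 1*(-206130)) = (-33)**2 + (-813277 + 206130) = 1089 - 607147 = -606058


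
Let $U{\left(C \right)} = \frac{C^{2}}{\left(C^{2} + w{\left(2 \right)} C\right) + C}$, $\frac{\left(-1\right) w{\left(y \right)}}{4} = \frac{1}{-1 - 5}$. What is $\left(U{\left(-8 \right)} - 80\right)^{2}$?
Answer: $\frac{2238016}{361} \approx 6199.5$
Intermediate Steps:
$w{\left(y \right)} = \frac{2}{3}$ ($w{\left(y \right)} = - \frac{4}{-1 - 5} = - \frac{4}{-6} = \left(-4\right) \left(- \frac{1}{6}\right) = \frac{2}{3}$)
$U{\left(C \right)} = \frac{C^{2}}{C^{2} + \frac{5 C}{3}}$ ($U{\left(C \right)} = \frac{C^{2}}{\left(C^{2} + \frac{2 C}{3}\right) + C} = \frac{C^{2}}{C^{2} + \frac{5 C}{3}}$)
$\left(U{\left(-8 \right)} - 80\right)^{2} = \left(3 \left(-8\right) \frac{1}{5 + 3 \left(-8\right)} - 80\right)^{2} = \left(3 \left(-8\right) \frac{1}{5 - 24} - 80\right)^{2} = \left(3 \left(-8\right) \frac{1}{-19} - 80\right)^{2} = \left(3 \left(-8\right) \left(- \frac{1}{19}\right) - 80\right)^{2} = \left(\frac{24}{19} - 80\right)^{2} = \left(- \frac{1496}{19}\right)^{2} = \frac{2238016}{361}$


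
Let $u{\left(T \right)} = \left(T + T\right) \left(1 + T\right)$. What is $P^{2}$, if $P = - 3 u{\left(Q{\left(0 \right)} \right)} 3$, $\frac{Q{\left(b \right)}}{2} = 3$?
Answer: $571536$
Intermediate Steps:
$Q{\left(b \right)} = 6$ ($Q{\left(b \right)} = 2 \cdot 3 = 6$)
$u{\left(T \right)} = 2 T \left(1 + T\right)$
$P = -756$ ($P = - 3 \cdot 2 \cdot 6 \left(1 + 6\right) 3 = - 3 \cdot 2 \cdot 6 \cdot 7 \cdot 3 = \left(-3\right) 84 \cdot 3 = \left(-252\right) 3 = -756$)
$P^{2} = \left(-756\right)^{2} = 571536$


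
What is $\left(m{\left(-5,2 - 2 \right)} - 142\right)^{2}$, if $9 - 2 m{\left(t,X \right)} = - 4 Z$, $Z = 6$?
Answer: $\frac{63001}{4} \approx 15750.0$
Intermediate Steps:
$m{\left(t,X \right)} = \frac{33}{2}$ ($m{\left(t,X \right)} = \frac{9}{2} - \frac{\left(-4\right) 6}{2} = \frac{9}{2} - -12 = \frac{9}{2} + 12 = \frac{33}{2}$)
$\left(m{\left(-5,2 - 2 \right)} - 142\right)^{2} = \left(\frac{33}{2} - 142\right)^{2} = \left(- \frac{251}{2}\right)^{2} = \frac{63001}{4}$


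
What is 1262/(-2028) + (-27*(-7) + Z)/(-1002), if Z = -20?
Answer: -22323/28223 ≈ -0.79095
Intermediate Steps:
1262/(-2028) + (-27*(-7) + Z)/(-1002) = 1262/(-2028) + (-27*(-7) - 20)/(-1002) = 1262*(-1/2028) + (189 - 20)*(-1/1002) = -631/1014 + 169*(-1/1002) = -631/1014 - 169/1002 = -22323/28223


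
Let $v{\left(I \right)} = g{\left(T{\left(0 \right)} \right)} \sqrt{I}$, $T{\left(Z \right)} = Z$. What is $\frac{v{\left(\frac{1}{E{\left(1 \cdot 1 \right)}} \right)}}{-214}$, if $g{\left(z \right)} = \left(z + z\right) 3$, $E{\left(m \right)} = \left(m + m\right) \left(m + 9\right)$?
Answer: $0$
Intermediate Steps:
$E{\left(m \right)} = 2 m \left(9 + m\right)$
$g{\left(z \right)} = 6 z$ ($g{\left(z \right)} = 2 z 3 = 6 z$)
$v{\left(I \right)} = 0$ ($v{\left(I \right)} = 6 \cdot 0 \sqrt{I} = 0 \sqrt{I} = 0$)
$\frac{v{\left(\frac{1}{E{\left(1 \cdot 1 \right)}} \right)}}{-214} = \frac{0}{-214} = 0 \left(- \frac{1}{214}\right) = 0$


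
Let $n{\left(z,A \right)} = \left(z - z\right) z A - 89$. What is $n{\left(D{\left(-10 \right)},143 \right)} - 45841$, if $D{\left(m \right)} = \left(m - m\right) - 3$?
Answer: $-45930$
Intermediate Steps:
$D{\left(m \right)} = -3$ ($D{\left(m \right)} = 0 - 3 = -3$)
$n{\left(z,A \right)} = -89$ ($n{\left(z,A \right)} = 0 z A - 89 = 0 A - 89 = 0 - 89 = -89$)
$n{\left(D{\left(-10 \right)},143 \right)} - 45841 = -89 - 45841 = -45930$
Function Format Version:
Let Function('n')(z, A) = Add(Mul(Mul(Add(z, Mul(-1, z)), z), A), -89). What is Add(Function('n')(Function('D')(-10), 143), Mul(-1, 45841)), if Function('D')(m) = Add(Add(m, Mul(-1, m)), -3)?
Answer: -45930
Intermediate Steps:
Function('D')(m) = -3 (Function('D')(m) = Add(0, -3) = -3)
Function('n')(z, A) = -89 (Function('n')(z, A) = Add(Mul(Mul(0, z), A), -89) = Add(Mul(0, A), -89) = Add(0, -89) = -89)
Add(Function('n')(Function('D')(-10), 143), Mul(-1, 45841)) = Add(-89, Mul(-1, 45841)) = Add(-89, -45841) = -45930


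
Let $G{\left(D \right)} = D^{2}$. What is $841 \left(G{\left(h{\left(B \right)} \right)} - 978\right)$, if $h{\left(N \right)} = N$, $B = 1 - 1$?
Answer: $-822498$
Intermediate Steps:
$B = 0$
$841 \left(G{\left(h{\left(B \right)} \right)} - 978\right) = 841 \left(0^{2} - 978\right) = 841 \left(0 - 978\right) = 841 \left(-978\right) = -822498$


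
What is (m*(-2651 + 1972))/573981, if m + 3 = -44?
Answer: 31913/573981 ≈ 0.055599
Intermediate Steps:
m = -47 (m = -3 - 44 = -47)
(m*(-2651 + 1972))/573981 = -47*(-2651 + 1972)/573981 = -47*(-679)*(1/573981) = 31913*(1/573981) = 31913/573981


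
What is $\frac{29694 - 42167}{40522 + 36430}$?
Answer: $- \frac{12473}{76952} \approx -0.16209$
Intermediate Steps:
$\frac{29694 - 42167}{40522 + 36430} = - \frac{12473}{76952}$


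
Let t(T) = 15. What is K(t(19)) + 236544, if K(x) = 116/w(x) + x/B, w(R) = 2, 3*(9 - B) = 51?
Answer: 1892801/8 ≈ 2.3660e+5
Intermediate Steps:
B = -8 (B = 9 - 1/3*51 = 9 - 17 = -8)
K(x) = 58 - x/8 (K(x) = 116/2 + x/(-8) = 116*(1/2) + x*(-1/8) = 58 - x/8)
K(t(19)) + 236544 = (58 - 1/8*15) + 236544 = (58 - 15/8) + 236544 = 449/8 + 236544 = 1892801/8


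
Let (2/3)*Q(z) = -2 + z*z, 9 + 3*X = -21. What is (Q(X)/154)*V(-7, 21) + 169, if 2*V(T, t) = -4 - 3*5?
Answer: 7037/44 ≈ 159.93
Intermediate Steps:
X = -10 (X = -3 + (⅓)*(-21) = -3 - 7 = -10)
Q(z) = -3 + 3*z²/2 (Q(z) = 3*(-2 + z*z)/2 = 3*(-2 + z²)/2 = -3 + 3*z²/2)
V(T, t) = -19/2 (V(T, t) = (-4 - 3*5)/2 = (-4 - 15)/2 = (½)*(-19) = -19/2)
(Q(X)/154)*V(-7, 21) + 169 = ((-3 + (3/2)*(-10)²)/154)*(-19/2) + 169 = ((-3 + (3/2)*100)*(1/154))*(-19/2) + 169 = ((-3 + 150)*(1/154))*(-19/2) + 169 = (147*(1/154))*(-19/2) + 169 = (21/22)*(-19/2) + 169 = -399/44 + 169 = 7037/44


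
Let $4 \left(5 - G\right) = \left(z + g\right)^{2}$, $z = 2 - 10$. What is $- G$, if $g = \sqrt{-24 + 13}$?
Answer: $\frac{33}{4} - 4 i \sqrt{11} \approx 8.25 - 13.266 i$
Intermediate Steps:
$g = i \sqrt{11}$ ($g = \sqrt{-11} = i \sqrt{11} \approx 3.3166 i$)
$z = -8$ ($z = 2 - 10 = -8$)
$G = 5 - \frac{\left(-8 + i \sqrt{11}\right)^{2}}{4} \approx -8.25 + 13.266 i$
$- G = - (- \frac{33}{4} + 4 i \sqrt{11}) = \frac{33}{4} - 4 i \sqrt{11}$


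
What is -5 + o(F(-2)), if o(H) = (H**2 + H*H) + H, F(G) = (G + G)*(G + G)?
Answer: 523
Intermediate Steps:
F(G) = 4*G**2 (F(G) = (2*G)*(2*G) = 4*G**2)
o(H) = H + 2*H**2 (o(H) = (H**2 + H**2) + H = 2*H**2 + H = H + 2*H**2)
-5 + o(F(-2)) = -5 + (4*(-2)**2)*(1 + 2*(4*(-2)**2)) = -5 + (4*4)*(1 + 2*(4*4)) = -5 + 16*(1 + 2*16) = -5 + 16*(1 + 32) = -5 + 16*33 = -5 + 528 = 523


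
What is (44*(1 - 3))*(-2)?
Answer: 176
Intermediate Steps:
(44*(1 - 3))*(-2) = (44*(-2))*(-2) = -88*(-2) = 176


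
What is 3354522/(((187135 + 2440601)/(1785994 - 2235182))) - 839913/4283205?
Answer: -89638649122734484/156321277415 ≈ -5.7343e+5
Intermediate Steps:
3354522/(((187135 + 2440601)/(1785994 - 2235182))) - 839913/4283205 = 3354522/((2627736/(-449188))) - 839913*1/4283205 = 3354522/((2627736*(-1/449188))) - 279971/1427735 = 3354522/(-656934/112297) - 279971/1427735 = 3354522*(-112297/656934) - 279971/1427735 = -62783792839/109489 - 279971/1427735 = -89638649122734484/156321277415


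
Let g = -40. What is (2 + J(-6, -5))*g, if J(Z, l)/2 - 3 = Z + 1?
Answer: 80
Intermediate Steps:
J(Z, l) = 8 + 2*Z (J(Z, l) = 6 + 2*(Z + 1) = 6 + 2*(1 + Z) = 6 + (2 + 2*Z) = 8 + 2*Z)
(2 + J(-6, -5))*g = (2 + (8 + 2*(-6)))*(-40) = (2 + (8 - 12))*(-40) = (2 - 4)*(-40) = -2*(-40) = 80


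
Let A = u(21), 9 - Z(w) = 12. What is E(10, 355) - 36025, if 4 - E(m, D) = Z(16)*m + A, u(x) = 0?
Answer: -35991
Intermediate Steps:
Z(w) = -3 (Z(w) = 9 - 1*12 = 9 - 12 = -3)
A = 0
E(m, D) = 4 + 3*m (E(m, D) = 4 - (-3*m + 0) = 4 - (-3)*m = 4 + 3*m)
E(10, 355) - 36025 = (4 + 3*10) - 36025 = (4 + 30) - 36025 = 34 - 36025 = -35991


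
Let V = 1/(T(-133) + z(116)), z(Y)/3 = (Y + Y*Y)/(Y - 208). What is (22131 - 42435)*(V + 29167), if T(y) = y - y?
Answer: -223261934240/377 ≈ -5.9221e+8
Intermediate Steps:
T(y) = 0
z(Y) = 3*(Y + Y**2)/(-208 + Y) (z(Y) = 3*((Y + Y*Y)/(Y - 208)) = 3*((Y + Y**2)/(-208 + Y)) = 3*(Y + Y**2)/(-208 + Y))
V = -23/10179 (V = 1/(0 + 3*116*(1 + 116)/(-208 + 116)) = 1/(0 + 3*116*117/(-92)) = 1/(0 + 3*116*(-1/92)*117) = 1/(0 - 10179/23) = 1/(-10179/23) = -23/10179 ≈ -0.0022596)
(22131 - 42435)*(V + 29167) = (22131 - 42435)*(-23/10179 + 29167) = -20304*296890870/10179 = -223261934240/377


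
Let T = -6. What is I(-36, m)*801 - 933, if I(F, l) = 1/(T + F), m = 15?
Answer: -13329/14 ≈ -952.07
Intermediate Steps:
I(F, l) = 1/(-6 + F)
I(-36, m)*801 - 933 = 801/(-6 - 36) - 933 = 801/(-42) - 933 = -1/42*801 - 933 = -267/14 - 933 = -13329/14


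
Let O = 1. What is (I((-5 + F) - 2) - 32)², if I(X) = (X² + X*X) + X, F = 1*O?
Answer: 1156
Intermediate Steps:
F = 1 (F = 1*1 = 1)
I(X) = X + 2*X² (I(X) = (X² + X²) + X = 2*X² + X = X + 2*X²)
(I((-5 + F) - 2) - 32)² = (((-5 + 1) - 2)*(1 + 2*((-5 + 1) - 2)) - 32)² = ((-4 - 2)*(1 + 2*(-4 - 2)) - 32)² = (-6*(1 + 2*(-6)) - 32)² = (-6*(1 - 12) - 32)² = (-6*(-11) - 32)² = (66 - 32)² = 34² = 1156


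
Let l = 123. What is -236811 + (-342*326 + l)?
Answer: -348180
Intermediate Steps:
-236811 + (-342*326 + l) = -236811 + (-342*326 + 123) = -236811 + (-111492 + 123) = -236811 - 111369 = -348180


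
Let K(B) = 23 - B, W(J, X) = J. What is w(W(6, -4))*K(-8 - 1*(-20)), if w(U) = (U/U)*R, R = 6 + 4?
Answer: 110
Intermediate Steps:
R = 10
w(U) = 10 (w(U) = (U/U)*10 = 1*10 = 10)
w(W(6, -4))*K(-8 - 1*(-20)) = 10*(23 - (-8 - 1*(-20))) = 10*(23 - (-8 + 20)) = 10*(23 - 1*12) = 10*(23 - 12) = 10*11 = 110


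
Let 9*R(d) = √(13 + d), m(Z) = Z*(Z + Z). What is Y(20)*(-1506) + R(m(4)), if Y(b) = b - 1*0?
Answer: -30120 + √5/3 ≈ -30119.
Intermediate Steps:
Y(b) = b (Y(b) = b + 0 = b)
m(Z) = 2*Z² (m(Z) = Z*(2*Z) = 2*Z²)
R(d) = √(13 + d)/9
Y(20)*(-1506) + R(m(4)) = 20*(-1506) + √(13 + 2*4²)/9 = -30120 + √(13 + 2*16)/9 = -30120 + √(13 + 32)/9 = -30120 + √45/9 = -30120 + (3*√5)/9 = -30120 + √5/3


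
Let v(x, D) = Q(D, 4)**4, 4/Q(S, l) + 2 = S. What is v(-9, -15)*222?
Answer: 56832/83521 ≈ 0.68045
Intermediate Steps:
Q(S, l) = 4/(-2 + S)
v(x, D) = 256/(-2 + D)**4 (v(x, D) = (4/(-2 + D))**4 = 256/(-2 + D)**4)
v(-9, -15)*222 = (256/(-2 - 15)**4)*222 = (256/(-17)**4)*222 = (256*(1/83521))*222 = (256/83521)*222 = 56832/83521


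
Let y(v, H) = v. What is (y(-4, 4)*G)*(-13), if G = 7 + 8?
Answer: 780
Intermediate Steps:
G = 15
(y(-4, 4)*G)*(-13) = -4*15*(-13) = -60*(-13) = 780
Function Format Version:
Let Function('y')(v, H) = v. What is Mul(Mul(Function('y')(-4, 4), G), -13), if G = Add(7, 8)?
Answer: 780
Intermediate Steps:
G = 15
Mul(Mul(Function('y')(-4, 4), G), -13) = Mul(Mul(-4, 15), -13) = Mul(-60, -13) = 780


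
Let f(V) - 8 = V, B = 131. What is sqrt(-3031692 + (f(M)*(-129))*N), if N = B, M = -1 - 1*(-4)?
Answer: 3*I*sqrt(357509) ≈ 1793.8*I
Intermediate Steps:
M = 3 (M = -1 + 4 = 3)
f(V) = 8 + V
N = 131
sqrt(-3031692 + (f(M)*(-129))*N) = sqrt(-3031692 + ((8 + 3)*(-129))*131) = sqrt(-3031692 + (11*(-129))*131) = sqrt(-3031692 - 1419*131) = sqrt(-3031692 - 185889) = sqrt(-3217581) = 3*I*sqrt(357509)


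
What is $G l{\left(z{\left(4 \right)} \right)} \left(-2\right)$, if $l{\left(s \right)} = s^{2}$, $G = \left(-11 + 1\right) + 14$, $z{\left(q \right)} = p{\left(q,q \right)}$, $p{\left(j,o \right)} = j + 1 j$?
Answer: $-512$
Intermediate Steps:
$p{\left(j,o \right)} = 2 j$ ($p{\left(j,o \right)} = j + j = 2 j$)
$z{\left(q \right)} = 2 q$
$G = 4$ ($G = -10 + 14 = 4$)
$G l{\left(z{\left(4 \right)} \right)} \left(-2\right) = 4 \left(2 \cdot 4\right)^{2} \left(-2\right) = 4 \cdot 8^{2} \left(-2\right) = 4 \cdot 64 \left(-2\right) = 256 \left(-2\right) = -512$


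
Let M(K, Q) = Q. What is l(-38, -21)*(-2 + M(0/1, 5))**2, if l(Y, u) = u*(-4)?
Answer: 756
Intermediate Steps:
l(Y, u) = -4*u
l(-38, -21)*(-2 + M(0/1, 5))**2 = (-4*(-21))*(-2 + 5)**2 = 84*3**2 = 84*9 = 756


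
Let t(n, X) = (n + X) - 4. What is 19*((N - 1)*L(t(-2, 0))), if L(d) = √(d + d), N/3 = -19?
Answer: -2204*I*√3 ≈ -3817.4*I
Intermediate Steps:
N = -57 (N = 3*(-19) = -57)
t(n, X) = -4 + X + n (t(n, X) = (X + n) - 4 = -4 + X + n)
L(d) = √2*√d (L(d) = √(2*d) = √2*√d)
19*((N - 1)*L(t(-2, 0))) = 19*((-57 - 1)*(√2*√(-4 + 0 - 2))) = 19*(-58*√2*√(-6)) = 19*(-58*√2*I*√6) = 19*(-116*I*√3) = -2204*I*√3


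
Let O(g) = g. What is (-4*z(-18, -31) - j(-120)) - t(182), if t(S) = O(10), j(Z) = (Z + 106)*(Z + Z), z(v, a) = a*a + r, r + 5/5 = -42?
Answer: -7042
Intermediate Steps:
r = -43 (r = -1 - 42 = -43)
z(v, a) = -43 + a² (z(v, a) = a*a - 43 = a² - 43 = -43 + a²)
j(Z) = 2*Z*(106 + Z) (j(Z) = (106 + Z)*(2*Z) = 2*Z*(106 + Z))
t(S) = 10
(-4*z(-18, -31) - j(-120)) - t(182) = (-4*(-43 + (-31)²) - 2*(-120)*(106 - 120)) - 1*10 = (-4*(-43 + 961) - 2*(-120)*(-14)) - 10 = (-4*918 - 1*3360) - 10 = (-3672 - 3360) - 10 = -7032 - 10 = -7042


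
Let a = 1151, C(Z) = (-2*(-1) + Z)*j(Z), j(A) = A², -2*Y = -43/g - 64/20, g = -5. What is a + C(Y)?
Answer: 1145897/1000 ≈ 1145.9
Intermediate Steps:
Y = -27/10 (Y = -(-43/(-5) - 64/20)/2 = -(-43*(-⅕) - 64*1/20)/2 = -(43/5 - 16/5)/2 = -½*27/5 = -27/10 ≈ -2.7000)
C(Z) = Z²*(2 + Z) (C(Z) = (-2*(-1) + Z)*Z² = (2 + Z)*Z² = Z²*(2 + Z))
a + C(Y) = 1151 + (-27/10)²*(2 - 27/10) = 1151 + (729/100)*(-7/10) = 1151 - 5103/1000 = 1145897/1000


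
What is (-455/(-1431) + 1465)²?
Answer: 4396863796900/2047761 ≈ 2.1472e+6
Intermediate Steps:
(-455/(-1431) + 1465)² = (-455*(-1/1431) + 1465)² = (455/1431 + 1465)² = (2096870/1431)² = 4396863796900/2047761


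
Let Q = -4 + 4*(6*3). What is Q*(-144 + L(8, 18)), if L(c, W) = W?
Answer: -8568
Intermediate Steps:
Q = 68 (Q = -4 + 4*18 = -4 + 72 = 68)
Q*(-144 + L(8, 18)) = 68*(-144 + 18) = 68*(-126) = -8568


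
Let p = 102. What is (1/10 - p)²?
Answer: 1038361/100 ≈ 10384.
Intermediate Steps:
(1/10 - p)² = (1/10 - 1*102)² = (⅒ - 102)² = (-1019/10)² = 1038361/100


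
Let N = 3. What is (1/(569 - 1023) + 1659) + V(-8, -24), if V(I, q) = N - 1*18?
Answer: 746375/454 ≈ 1644.0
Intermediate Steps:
V(I, q) = -15 (V(I, q) = 3 - 1*18 = 3 - 18 = -15)
(1/(569 - 1023) + 1659) + V(-8, -24) = (1/(569 - 1023) + 1659) - 15 = (1/(-454) + 1659) - 15 = (-1/454 + 1659) - 15 = 753185/454 - 15 = 746375/454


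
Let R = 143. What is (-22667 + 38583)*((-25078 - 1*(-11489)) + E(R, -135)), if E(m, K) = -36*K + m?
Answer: -136654776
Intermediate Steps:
E(m, K) = m - 36*K
(-22667 + 38583)*((-25078 - 1*(-11489)) + E(R, -135)) = (-22667 + 38583)*((-25078 - 1*(-11489)) + (143 - 36*(-135))) = 15916*((-25078 + 11489) + (143 + 4860)) = 15916*(-13589 + 5003) = 15916*(-8586) = -136654776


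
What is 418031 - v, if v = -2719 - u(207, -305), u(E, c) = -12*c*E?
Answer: 1178370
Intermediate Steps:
u(E, c) = -12*E*c
v = -760339 (v = -2719 - (-12)*207*(-305) = -2719 - 1*757620 = -2719 - 757620 = -760339)
418031 - v = 418031 - 1*(-760339) = 418031 + 760339 = 1178370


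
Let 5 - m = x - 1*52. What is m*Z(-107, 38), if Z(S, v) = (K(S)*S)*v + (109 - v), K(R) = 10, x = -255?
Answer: -12663768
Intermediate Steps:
Z(S, v) = 109 - v + 10*S*v (Z(S, v) = (10*S)*v + (109 - v) = 10*S*v + (109 - v) = 109 - v + 10*S*v)
m = 312 (m = 5 - (-255 - 1*52) = 5 - (-255 - 52) = 5 - 1*(-307) = 5 + 307 = 312)
m*Z(-107, 38) = 312*(109 - 1*38 + 10*(-107)*38) = 312*(109 - 38 - 40660) = 312*(-40589) = -12663768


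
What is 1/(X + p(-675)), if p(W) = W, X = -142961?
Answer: -1/143636 ≈ -6.9620e-6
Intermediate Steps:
1/(X + p(-675)) = 1/(-142961 - 675) = 1/(-143636) = -1/143636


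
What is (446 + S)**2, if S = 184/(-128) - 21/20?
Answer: 1258901361/6400 ≈ 1.9670e+5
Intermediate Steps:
S = -199/80 (S = 184*(-1/128) - 21*1/20 = -23/16 - 21/20 = -199/80 ≈ -2.4875)
(446 + S)**2 = (446 - 199/80)**2 = (35481/80)**2 = 1258901361/6400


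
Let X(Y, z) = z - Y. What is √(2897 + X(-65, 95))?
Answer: √3057 ≈ 55.290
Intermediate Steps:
√(2897 + X(-65, 95)) = √(2897 + (95 - 1*(-65))) = √(2897 + (95 + 65)) = √(2897 + 160) = √3057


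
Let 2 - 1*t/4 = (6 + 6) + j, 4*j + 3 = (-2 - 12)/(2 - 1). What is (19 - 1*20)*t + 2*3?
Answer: 29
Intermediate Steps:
j = -17/4 (j = -3/4 + ((-2 - 12)/(2 - 1))/4 = -3/4 + (-14/1)/4 = -3/4 + (-14*1)/4 = -3/4 + (1/4)*(-14) = -3/4 - 7/2 = -17/4 ≈ -4.2500)
t = -23 (t = 8 - 4*((6 + 6) - 17/4) = 8 - 4*(12 - 17/4) = 8 - 4*31/4 = 8 - 31 = -23)
(19 - 1*20)*t + 2*3 = (19 - 1*20)*(-23) + 2*3 = (19 - 20)*(-23) + 6 = -1*(-23) + 6 = 23 + 6 = 29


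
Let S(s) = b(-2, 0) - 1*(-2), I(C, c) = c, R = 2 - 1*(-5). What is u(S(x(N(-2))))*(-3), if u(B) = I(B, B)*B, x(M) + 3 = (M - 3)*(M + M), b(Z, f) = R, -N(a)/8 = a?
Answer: -243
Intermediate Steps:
R = 7 (R = 2 + 5 = 7)
N(a) = -8*a
b(Z, f) = 7
x(M) = -3 + 2*M*(-3 + M) (x(M) = -3 + (M - 3)*(M + M) = -3 + (-3 + M)*(2*M) = -3 + 2*M*(-3 + M))
S(s) = 9 (S(s) = 7 - 1*(-2) = 7 + 2 = 9)
u(B) = B² (u(B) = B*B = B²)
u(S(x(N(-2))))*(-3) = 9²*(-3) = 81*(-3) = -243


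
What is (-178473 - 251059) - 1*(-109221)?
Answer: -320311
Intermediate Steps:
(-178473 - 251059) - 1*(-109221) = -429532 + 109221 = -320311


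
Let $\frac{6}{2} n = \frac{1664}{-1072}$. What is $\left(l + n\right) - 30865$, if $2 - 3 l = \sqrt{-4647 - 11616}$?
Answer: $- \frac{2067945}{67} - i \sqrt{1807} \approx -30865.0 - 42.509 i$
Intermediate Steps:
$n = - \frac{104}{201}$ ($n = \frac{1664 \frac{1}{-1072}}{3} = \frac{1664 \left(- \frac{1}{1072}\right)}{3} = \frac{1}{3} \left(- \frac{104}{67}\right) = - \frac{104}{201} \approx -0.51741$)
$l = \frac{2}{3} - i \sqrt{1807}$ ($l = \frac{2}{3} - \frac{\sqrt{-4647 - 11616}}{3} = \frac{2}{3} - \frac{\sqrt{-16263}}{3} = \frac{2}{3} - \frac{3 i \sqrt{1807}}{3} = \frac{2}{3} - i \sqrt{1807} \approx 0.66667 - 42.509 i$)
$\left(l + n\right) - 30865 = \left(\left(\frac{2}{3} - i \sqrt{1807}\right) - \frac{104}{201}\right) - 30865 = \left(\frac{10}{67} - i \sqrt{1807}\right) - 30865 = - \frac{2067945}{67} - i \sqrt{1807}$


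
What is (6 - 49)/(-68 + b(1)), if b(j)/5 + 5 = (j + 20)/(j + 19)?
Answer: 172/351 ≈ 0.49003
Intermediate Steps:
b(j) = -25 + 5*(20 + j)/(19 + j) (b(j) = -25 + 5*((j + 20)/(j + 19)) = -25 + 5*((20 + j)/(19 + j)) = -25 + 5*(20 + j)/(19 + j))
(6 - 49)/(-68 + b(1)) = (6 - 49)/(-68 + 5*(-75 - 4*1)/(19 + 1)) = -43/(-68 + 5*(-75 - 4)/20) = -43/(-68 + 5*(1/20)*(-79)) = -43/(-68 - 79/4) = -43/(-351/4) = -43*(-4/351) = 172/351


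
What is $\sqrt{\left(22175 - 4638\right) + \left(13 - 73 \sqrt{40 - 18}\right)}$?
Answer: $\sqrt{17550 - 73 \sqrt{22}} \approx 131.18$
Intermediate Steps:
$\sqrt{\left(22175 - 4638\right) + \left(13 - 73 \sqrt{40 - 18}\right)} = \sqrt{\left(22175 - 4638\right) + \left(13 - 73 \sqrt{22}\right)} = \sqrt{17537 + \left(13 - 73 \sqrt{22}\right)} = \sqrt{17550 - 73 \sqrt{22}}$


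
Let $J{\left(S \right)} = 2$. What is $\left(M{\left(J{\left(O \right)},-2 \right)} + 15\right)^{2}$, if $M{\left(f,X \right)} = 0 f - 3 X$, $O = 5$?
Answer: $441$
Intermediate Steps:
$M{\left(f,X \right)} = - 3 X$ ($M{\left(f,X \right)} = 0 - 3 X = - 3 X$)
$\left(M{\left(J{\left(O \right)},-2 \right)} + 15\right)^{2} = \left(\left(-3\right) \left(-2\right) + 15\right)^{2} = \left(6 + 15\right)^{2} = 21^{2} = 441$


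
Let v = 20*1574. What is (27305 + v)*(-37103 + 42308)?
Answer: 305975925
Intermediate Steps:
v = 31480
(27305 + v)*(-37103 + 42308) = (27305 + 31480)*(-37103 + 42308) = 58785*5205 = 305975925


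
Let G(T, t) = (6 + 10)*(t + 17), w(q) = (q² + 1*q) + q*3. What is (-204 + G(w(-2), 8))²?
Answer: 38416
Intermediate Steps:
w(q) = q² + 4*q (w(q) = (q² + q) + 3*q = (q + q²) + 3*q = q² + 4*q)
G(T, t) = 272 + 16*t (G(T, t) = 16*(17 + t) = 272 + 16*t)
(-204 + G(w(-2), 8))² = (-204 + (272 + 16*8))² = (-204 + (272 + 128))² = (-204 + 400)² = 196² = 38416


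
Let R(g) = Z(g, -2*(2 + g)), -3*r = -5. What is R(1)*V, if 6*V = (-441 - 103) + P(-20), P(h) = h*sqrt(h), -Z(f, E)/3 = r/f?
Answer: 1360/3 + 100*I*sqrt(5)/3 ≈ 453.33 + 74.536*I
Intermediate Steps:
r = 5/3 (r = -1/3*(-5) = 5/3 ≈ 1.6667)
Z(f, E) = -5/f
P(h) = h**(3/2)
V = -272/3 - 20*I*sqrt(5)/3 (V = ((-441 - 103) + (-20)**(3/2))/6 = (-544 - 40*I*sqrt(5))/6 = -272/3 - 20*I*sqrt(5)/3 ≈ -90.667 - 14.907*I)
R(g) = -5/g
R(1)*V = (-5/1)*(-272/3 - 20*I*sqrt(5)/3) = (-5*1)*(-272/3 - 20*I*sqrt(5)/3) = -5*(-272/3 - 20*I*sqrt(5)/3) = 1360/3 + 100*I*sqrt(5)/3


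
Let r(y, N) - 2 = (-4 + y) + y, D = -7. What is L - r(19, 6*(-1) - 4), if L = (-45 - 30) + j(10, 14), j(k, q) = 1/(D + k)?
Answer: -332/3 ≈ -110.67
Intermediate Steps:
j(k, q) = 1/(-7 + k)
L = -224/3 (L = (-45 - 30) + 1/(-7 + 10) = -75 + 1/3 = -224/3 ≈ -74.667)
r(y, N) = -2 + 2*y (r(y, N) = 2 + ((-4 + y) + y) = 2 + (-4 + 2*y) = -2 + 2*y)
L - r(19, 6*(-1) - 4) = -224/3 - (-2 + 2*19) = -224/3 - (-2 + 38) = -224/3 - 1*36 = -224/3 - 36 = -332/3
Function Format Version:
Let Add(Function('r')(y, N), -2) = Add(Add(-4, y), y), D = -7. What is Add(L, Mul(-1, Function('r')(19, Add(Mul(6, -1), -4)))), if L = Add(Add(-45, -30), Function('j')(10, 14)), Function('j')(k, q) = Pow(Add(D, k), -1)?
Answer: Rational(-332, 3) ≈ -110.67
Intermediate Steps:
Function('j')(k, q) = Pow(Add(-7, k), -1)
L = Rational(-224, 3) (L = Add(Add(-45, -30), Pow(Add(-7, 10), -1)) = Add(-75, Pow(3, -1)) = Add(-75, Rational(1, 3)) = Rational(-224, 3) ≈ -74.667)
Function('r')(y, N) = Add(-2, Mul(2, y)) (Function('r')(y, N) = Add(2, Add(Add(-4, y), y)) = Add(2, Add(-4, Mul(2, y))) = Add(-2, Mul(2, y)))
Add(L, Mul(-1, Function('r')(19, Add(Mul(6, -1), -4)))) = Add(Rational(-224, 3), Mul(-1, Add(-2, Mul(2, 19)))) = Add(Rational(-224, 3), Mul(-1, Add(-2, 38))) = Add(Rational(-224, 3), Mul(-1, 36)) = Add(Rational(-224, 3), -36) = Rational(-332, 3)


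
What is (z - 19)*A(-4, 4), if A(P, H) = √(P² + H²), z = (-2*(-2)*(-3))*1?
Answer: -124*√2 ≈ -175.36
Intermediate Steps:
z = -12 (z = (4*(-3))*1 = -12*1 = -12)
A(P, H) = √(H² + P²)
(z - 19)*A(-4, 4) = (-12 - 19)*√(4² + (-4)²) = -31*√(16 + 16) = -124*√2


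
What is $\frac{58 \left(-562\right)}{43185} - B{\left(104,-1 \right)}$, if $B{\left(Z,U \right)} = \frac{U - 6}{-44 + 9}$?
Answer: $- \frac{41233}{43185} \approx -0.9548$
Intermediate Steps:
$B{\left(Z,U \right)} = \frac{6}{35} - \frac{U}{35}$ ($B{\left(Z,U \right)} = \frac{-6 + U}{-35} = \left(-6 + U\right) \left(- \frac{1}{35}\right) = \frac{6}{35} - \frac{U}{35}$)
$\frac{58 \left(-562\right)}{43185} - B{\left(104,-1 \right)} = \frac{58 \left(-562\right)}{43185} - \left(\frac{6}{35} - - \frac{1}{35}\right) = \left(-32596\right) \frac{1}{43185} - \left(\frac{6}{35} + \frac{1}{35}\right) = - \frac{32596}{43185} - \frac{1}{5} = - \frac{41233}{43185}$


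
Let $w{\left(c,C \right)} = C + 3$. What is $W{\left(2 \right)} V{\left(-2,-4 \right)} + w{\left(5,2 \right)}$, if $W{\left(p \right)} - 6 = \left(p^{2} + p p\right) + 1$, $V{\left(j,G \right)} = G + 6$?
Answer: $35$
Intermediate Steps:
$V{\left(j,G \right)} = 6 + G$
$W{\left(p \right)} = 7 + 2 p^{2}$ ($W{\left(p \right)} = 6 + \left(\left(p^{2} + p p\right) + 1\right) = 6 + \left(\left(p^{2} + p^{2}\right) + 1\right) = 6 + \left(2 p^{2} + 1\right) = 6 + \left(1 + 2 p^{2}\right) = 7 + 2 p^{2}$)
$w{\left(c,C \right)} = 3 + C$
$W{\left(2 \right)} V{\left(-2,-4 \right)} + w{\left(5,2 \right)} = \left(7 + 2 \cdot 2^{2}\right) \left(6 - 4\right) + \left(3 + 2\right) = \left(7 + 2 \cdot 4\right) 2 + 5 = \left(7 + 8\right) 2 + 5 = 15 \cdot 2 + 5 = 30 + 5 = 35$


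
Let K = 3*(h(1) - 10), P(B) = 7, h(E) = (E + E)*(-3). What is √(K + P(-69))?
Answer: I*√41 ≈ 6.4031*I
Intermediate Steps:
h(E) = -6*E (h(E) = (2*E)*(-3) = -6*E)
K = -48 (K = 3*(-6*1 - 10) = 3*(-6 - 10) = 3*(-16) = -48)
√(K + P(-69)) = √(-48 + 7) = √(-41) = I*√41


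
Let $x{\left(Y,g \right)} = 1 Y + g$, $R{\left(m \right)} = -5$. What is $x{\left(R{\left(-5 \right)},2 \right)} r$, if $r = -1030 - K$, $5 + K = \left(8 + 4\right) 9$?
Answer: $3399$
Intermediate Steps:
$K = 103$ ($K = -5 + \left(8 + 4\right) 9 = -5 + 12 \cdot 9 = -5 + 108 = 103$)
$x{\left(Y,g \right)} = Y + g$
$r = -1133$ ($r = -1030 - 103 = -1133$)
$x{\left(R{\left(-5 \right)},2 \right)} r = \left(-5 + 2\right) \left(-1133\right) = \left(-3\right) \left(-1133\right) = 3399$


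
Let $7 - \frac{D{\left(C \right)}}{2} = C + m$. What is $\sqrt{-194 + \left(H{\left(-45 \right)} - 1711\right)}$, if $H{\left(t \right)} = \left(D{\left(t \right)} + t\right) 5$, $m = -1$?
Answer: $40 i \approx 40.0 i$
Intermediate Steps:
$D{\left(C \right)} = 16 - 2 C$ ($D{\left(C \right)} = 14 - 2 \left(C - 1\right) = 14 - 2 \left(-1 + C\right) = 14 - \left(-2 + 2 C\right) = 16 - 2 C$)
$H{\left(t \right)} = 80 - 5 t$ ($H{\left(t \right)} = \left(\left(16 - 2 t\right) + t\right) 5 = \left(16 - t\right) 5 = 80 - 5 t$)
$\sqrt{-194 + \left(H{\left(-45 \right)} - 1711\right)} = \sqrt{-194 + \left(\left(80 - -225\right) - 1711\right)} = \sqrt{-194 + \left(\left(80 + 225\right) - 1711\right)} = \sqrt{-194 + \left(305 - 1711\right)} = \sqrt{-194 - 1406} = \sqrt{-1600} = 40 i$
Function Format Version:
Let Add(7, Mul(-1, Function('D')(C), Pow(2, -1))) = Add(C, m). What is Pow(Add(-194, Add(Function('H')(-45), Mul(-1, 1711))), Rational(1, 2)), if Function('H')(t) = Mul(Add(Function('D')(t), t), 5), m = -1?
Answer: Mul(40, I) ≈ Mul(40.000, I)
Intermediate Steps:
Function('D')(C) = Add(16, Mul(-2, C)) (Function('D')(C) = Add(14, Mul(-2, Add(C, -1))) = Add(14, Mul(-2, Add(-1, C))) = Add(14, Add(2, Mul(-2, C))) = Add(16, Mul(-2, C)))
Function('H')(t) = Add(80, Mul(-5, t)) (Function('H')(t) = Mul(Add(Add(16, Mul(-2, t)), t), 5) = Mul(Add(16, Mul(-1, t)), 5) = Add(80, Mul(-5, t)))
Pow(Add(-194, Add(Function('H')(-45), Mul(-1, 1711))), Rational(1, 2)) = Pow(Add(-194, Add(Add(80, Mul(-5, -45)), Mul(-1, 1711))), Rational(1, 2)) = Pow(Add(-194, Add(Add(80, 225), -1711)), Rational(1, 2)) = Pow(Add(-194, Add(305, -1711)), Rational(1, 2)) = Pow(Add(-194, -1406), Rational(1, 2)) = Pow(-1600, Rational(1, 2)) = Mul(40, I)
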